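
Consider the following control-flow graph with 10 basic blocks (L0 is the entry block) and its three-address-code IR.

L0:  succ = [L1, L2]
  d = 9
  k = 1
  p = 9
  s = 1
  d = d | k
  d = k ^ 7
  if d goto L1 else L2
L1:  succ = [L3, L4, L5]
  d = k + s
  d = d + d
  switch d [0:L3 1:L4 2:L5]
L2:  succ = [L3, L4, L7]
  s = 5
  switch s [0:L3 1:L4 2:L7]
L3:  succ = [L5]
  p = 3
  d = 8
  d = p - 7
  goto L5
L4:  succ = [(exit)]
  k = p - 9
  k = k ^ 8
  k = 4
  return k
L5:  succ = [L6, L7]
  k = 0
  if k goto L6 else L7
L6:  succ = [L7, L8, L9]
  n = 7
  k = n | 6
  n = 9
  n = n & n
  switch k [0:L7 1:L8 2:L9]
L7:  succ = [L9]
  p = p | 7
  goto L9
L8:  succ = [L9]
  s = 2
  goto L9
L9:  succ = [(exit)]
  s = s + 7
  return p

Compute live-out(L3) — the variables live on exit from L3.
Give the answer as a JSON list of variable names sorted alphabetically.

Answer: ["p", "s"]

Working:
Per-block:
  L0: {d,k,p,s} / ∅
  L1: {d} / {k,s}
  L2: {s} / ∅
  L3: {d,p} / ∅
  L4: {k} / {p}
  L5: {k} / ∅
  L6: {k,n} / ∅
  L7: {p} / {p}
  L8: {s} / ∅
  L9: {s} / {p,s}

Live sets:
  L0 li=∅ lo={k,p,s}
  L1 li={k,p,s} lo={p,s}
  L2 li={p} lo={p,s}
  L3 li={s} lo={p,s}
  L4 li={p} lo=∅
  L5 li={p,s} lo={p,s}
  L6 li={p,s} lo={p,s}
  L7 li={p,s} lo={p,s}
  L8 li={p} lo={p,s}
  L9 li={p,s} lo=∅

live-out(L3) = ["p", "s"]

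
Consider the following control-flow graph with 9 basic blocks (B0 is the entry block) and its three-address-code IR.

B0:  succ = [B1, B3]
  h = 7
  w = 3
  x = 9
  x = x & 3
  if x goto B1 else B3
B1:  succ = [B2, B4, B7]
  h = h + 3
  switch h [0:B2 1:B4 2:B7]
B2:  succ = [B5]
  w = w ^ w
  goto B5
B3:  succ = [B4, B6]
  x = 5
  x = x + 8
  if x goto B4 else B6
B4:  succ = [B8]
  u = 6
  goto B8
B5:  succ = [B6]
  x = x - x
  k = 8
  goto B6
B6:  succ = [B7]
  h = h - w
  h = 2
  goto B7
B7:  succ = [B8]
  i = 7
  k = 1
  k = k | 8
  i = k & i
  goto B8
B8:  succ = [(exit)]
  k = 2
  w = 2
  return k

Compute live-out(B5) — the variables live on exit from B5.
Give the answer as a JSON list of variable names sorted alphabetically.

Per-block:
  B0: def={h,w,x} ue=∅
  B1: def={h} ue={h}
  B2: def={w} ue={w}
  B3: def={x} ue=∅
  B4: def={u} ue=∅
  B5: def={k,x} ue={x}
  B6: def={h} ue={h,w}
  B7: def={i,k} ue=∅
  B8: def={k,w} ue=∅

Liveness:
  B0: in=∅ out={h,w,x}
  B1: in={h,w,x} out={h,w,x}
  B2: in={h,w,x} out={h,w,x}
  B3: in={h,w} out={h,w}
  B4: in=∅ out=∅
  B5: in={h,w,x} out={h,w}
  B6: in={h,w} out=∅
  B7: in=∅ out=∅
  B8: in=∅ out=∅

live-out(B5) = ["h", "w"]

Answer: ["h", "w"]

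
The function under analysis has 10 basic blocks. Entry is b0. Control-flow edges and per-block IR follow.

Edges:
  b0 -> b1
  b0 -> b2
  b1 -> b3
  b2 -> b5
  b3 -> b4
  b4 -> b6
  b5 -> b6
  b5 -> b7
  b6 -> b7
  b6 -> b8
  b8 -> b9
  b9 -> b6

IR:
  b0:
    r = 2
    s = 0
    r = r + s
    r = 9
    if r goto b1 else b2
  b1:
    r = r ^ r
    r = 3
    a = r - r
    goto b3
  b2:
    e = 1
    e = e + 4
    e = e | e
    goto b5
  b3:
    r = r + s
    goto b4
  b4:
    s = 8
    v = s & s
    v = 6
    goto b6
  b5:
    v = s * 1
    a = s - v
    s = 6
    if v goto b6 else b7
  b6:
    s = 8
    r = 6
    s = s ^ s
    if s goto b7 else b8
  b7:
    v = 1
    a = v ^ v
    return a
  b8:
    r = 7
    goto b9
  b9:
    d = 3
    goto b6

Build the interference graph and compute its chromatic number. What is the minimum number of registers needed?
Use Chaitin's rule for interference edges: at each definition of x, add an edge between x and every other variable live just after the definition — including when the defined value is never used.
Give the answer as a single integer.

Answer: 3

Working:
Block summaries:
  b0 def {r,s} use ∅
  b1 def {a,r} use {r}
  b2 def {e} use ∅
  b3 def {r} use {r,s}
  b4 def {s,v} use ∅
  b5 def {a,s,v} use {s}
  b6 def {r,s} use ∅
  b7 def {a,v} use ∅
  b8 def {r} use ∅
  b9 def {d} use ∅

Backward fixpoint:
  b0: in=∅ out={r,s}
  b1: in={r,s} out={r,s}
  b2: in={s} out={s}
  b3: in={r,s} out=∅
  b4: in=∅ out=∅
  b5: in={s} out=∅
  b6: in=∅ out=∅
  b7: in=∅ out=∅
  b8: in=∅ out=∅
  b9: in=∅ out=∅

Interfere edges:
  a — {r,s,v}
  d — ∅
  e — {s}
  r — {a,s}
  s — {a,e,r,v}
  v — {a,s}

Registers:
  clique {a,r,s} ⇒ need ≥ 3
  assign a→c1 d→c0 e→c1 r→c2 s→c0 v→c2 — no edge inside a register ⇒ χ ≤ 3
  χ = 3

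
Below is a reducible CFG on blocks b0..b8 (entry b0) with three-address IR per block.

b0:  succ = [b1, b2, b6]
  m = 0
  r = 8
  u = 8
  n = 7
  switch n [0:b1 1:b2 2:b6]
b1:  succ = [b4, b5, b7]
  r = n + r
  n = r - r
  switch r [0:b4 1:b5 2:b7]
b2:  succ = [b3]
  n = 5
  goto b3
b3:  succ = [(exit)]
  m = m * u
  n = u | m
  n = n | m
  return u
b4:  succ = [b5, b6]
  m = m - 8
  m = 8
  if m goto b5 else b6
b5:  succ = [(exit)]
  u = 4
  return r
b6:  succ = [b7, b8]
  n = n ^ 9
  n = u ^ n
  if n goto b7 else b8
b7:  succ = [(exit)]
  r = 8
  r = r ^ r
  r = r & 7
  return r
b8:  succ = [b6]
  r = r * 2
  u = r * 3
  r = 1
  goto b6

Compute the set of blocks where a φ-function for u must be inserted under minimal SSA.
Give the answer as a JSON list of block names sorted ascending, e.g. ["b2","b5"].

Answer: ["b6", "b7"]

Analysis:
idom tree: b1←b0 b2←b0 b3←b2 b4←b1 b5←b1 b6←b0 b7←b0 b8←b6
Dom∩ at merges:
  b5: preds {b1,b4}: {b0,b1} ∩ {b0,b1,b4} = {b0,b1}; idom=b1
  b6: preds {b0,b4,b8}: {b0} ∩ {b0,b1,b4} ∩ {b0,b6,b8} = {b0}; idom=b0
  b7: preds {b1,b6}: {b0,b1} ∩ {b0,b6} = {b0}; idom=b0

DF derivation:
  b5←b1: walk · to b1
  b5←b4: walk b4 to b1
  b6←b0: walk · to b0
  b6←b4: walk b4→b1 to b0
  b6←b8: walk b8→b6 to b0
  b7←b1: walk b1 to b0
  b7←b6: walk b6 to b0
  b0 → ∅
  b1 → {b6,b7}
  b2 → ∅
  b3 → ∅
  b4 → {b5,b6}
  b5 → ∅
  b6 → {b6,b7}
  b7 → ∅
  b8 → {b6}

φ for u: defs {b0,b5,b8}
  DF⁺ = {b6,b7}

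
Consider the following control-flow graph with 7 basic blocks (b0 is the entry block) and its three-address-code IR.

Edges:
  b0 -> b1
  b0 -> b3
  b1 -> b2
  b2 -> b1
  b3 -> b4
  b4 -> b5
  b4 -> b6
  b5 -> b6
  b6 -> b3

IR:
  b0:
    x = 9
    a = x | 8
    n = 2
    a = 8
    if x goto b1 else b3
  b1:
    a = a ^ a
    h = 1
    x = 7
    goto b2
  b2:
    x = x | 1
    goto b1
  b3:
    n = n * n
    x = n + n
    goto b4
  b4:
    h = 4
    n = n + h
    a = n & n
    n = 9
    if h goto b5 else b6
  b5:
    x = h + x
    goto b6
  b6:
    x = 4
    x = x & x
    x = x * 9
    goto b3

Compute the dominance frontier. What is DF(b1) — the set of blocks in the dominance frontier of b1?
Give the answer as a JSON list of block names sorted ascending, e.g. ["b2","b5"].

Answer: ["b1"]

Derivation:
idom tree: b1←b0 b2←b1 b3←b0 b4←b3 b5←b4 b6←b4
Dom∩ at merges:
  b1: preds {b0,b2}: {b0} ∩ {b0,b1,b2} = {b0}; idom=b0
  b3: preds {b0,b6}: {b0} ∩ {b0,b3,b4,b6} = {b0}; idom=b0
  b6: preds {b4,b5}: {b0,b3,b4} ∩ {b0,b3,b4,b5} = {b0,b3,b4}; idom=b4

DF walk-up:
  b1←b0: walk · to b0
  b1←b2: walk b2→b1 to b0
  b3←b0: walk · to b0
  b3←b6: walk b6→b4→b3 to b0
  b6←b4: walk · to b4
  b6←b5: walk b5 to b4
  b0 → ∅
  b1 → {b1}
  b2 → {b1}
  b3 → {b3}
  b4 → {b3}
  b5 → {b6}
  b6 → {b3}

DF(b1) = ["b1"]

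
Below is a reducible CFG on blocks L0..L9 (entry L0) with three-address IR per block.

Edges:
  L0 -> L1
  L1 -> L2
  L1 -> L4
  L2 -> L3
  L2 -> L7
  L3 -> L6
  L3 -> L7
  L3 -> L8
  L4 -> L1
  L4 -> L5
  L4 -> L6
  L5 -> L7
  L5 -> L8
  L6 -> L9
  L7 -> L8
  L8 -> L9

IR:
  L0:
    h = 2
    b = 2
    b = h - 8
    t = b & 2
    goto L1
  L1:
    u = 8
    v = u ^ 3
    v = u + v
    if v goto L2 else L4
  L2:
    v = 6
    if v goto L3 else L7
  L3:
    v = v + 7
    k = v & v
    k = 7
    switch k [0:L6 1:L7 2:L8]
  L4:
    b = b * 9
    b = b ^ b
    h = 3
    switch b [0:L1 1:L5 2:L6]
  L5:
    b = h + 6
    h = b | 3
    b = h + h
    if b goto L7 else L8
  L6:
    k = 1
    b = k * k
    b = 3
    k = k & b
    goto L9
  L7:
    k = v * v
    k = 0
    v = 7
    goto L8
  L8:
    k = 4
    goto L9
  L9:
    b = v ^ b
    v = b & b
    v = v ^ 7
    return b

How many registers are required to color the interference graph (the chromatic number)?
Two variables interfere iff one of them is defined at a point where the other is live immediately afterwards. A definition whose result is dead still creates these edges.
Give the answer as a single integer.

Answer: 3

Derivation:
def/use:
  L0 def {b,h,t} use ∅
  L1 def {u,v} use ∅
  L2 def {v} use ∅
  L3 def {k,v} use {v}
  L4 def {b,h} use {b}
  L5 def {b,h} use {h}
  L6 def {b,k} use ∅
  L7 def {k,v} use {v}
  L8 def {k} use ∅
  L9 def {b,v} use {b,v}

Liveness:
  L0 li=∅ lo={b}
  L1 li={b} lo={b,v}
  L2 li={b} lo={b,v}
  L3 li={b,v} lo={b,v}
  L4 li={b,v} lo={b,h,v}
  L5 li={h,v} lo={b,v}
  L6 li={v} lo={b,v}
  L7 li={b,v} lo={b,v}
  L8 li={b,v} lo={b,v}
  L9 li={b,v} lo=∅

Interfere edges:
  b: {h,k,t,u,v}
  h: {b,v}
  k: {b,v}
  t: {b}
  u: {b,v}
  v: {b,h,k,u}

Chromatic number:
  {b,h,v} pairwise interfere (3-clique) ⇒ χ ≥ 3
  3-colouring: R0={b}  R1={t,v}  R2={h,k,u}
  χ = 3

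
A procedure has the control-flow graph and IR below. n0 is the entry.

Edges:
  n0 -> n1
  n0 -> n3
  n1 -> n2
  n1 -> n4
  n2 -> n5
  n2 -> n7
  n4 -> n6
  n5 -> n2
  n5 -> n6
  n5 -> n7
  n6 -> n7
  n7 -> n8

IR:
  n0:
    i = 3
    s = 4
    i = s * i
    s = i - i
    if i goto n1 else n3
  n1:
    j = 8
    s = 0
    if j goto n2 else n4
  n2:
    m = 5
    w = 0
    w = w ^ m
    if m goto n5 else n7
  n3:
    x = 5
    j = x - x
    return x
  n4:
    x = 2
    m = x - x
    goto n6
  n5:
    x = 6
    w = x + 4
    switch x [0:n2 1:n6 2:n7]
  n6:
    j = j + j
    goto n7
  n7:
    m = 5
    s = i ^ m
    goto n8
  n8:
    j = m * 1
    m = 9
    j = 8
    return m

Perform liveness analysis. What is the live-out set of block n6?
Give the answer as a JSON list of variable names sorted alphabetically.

Per-block:
  n0 def {i,s} use ∅
  n1 def {j,s} use ∅
  n2 def {m,w} use ∅
  n3 def {j,x} use ∅
  n4 def {m,x} use ∅
  n5 def {w,x} use ∅
  n6 def {j} use {j}
  n7 def {m,s} use {i}
  n8 def {j,m} use {m}

Backward fixpoint:
  n0: in=∅ out={i}
  n1: in={i} out={i,j}
  n2: in={i,j} out={i,j}
  n3: in=∅ out=∅
  n4: in={i,j} out={i,j}
  n5: in={i,j} out={i,j}
  n6: in={i,j} out={i}
  n7: in={i} out={m}
  n8: in={m} out=∅

live-out(n6) = ["i"]

Answer: ["i"]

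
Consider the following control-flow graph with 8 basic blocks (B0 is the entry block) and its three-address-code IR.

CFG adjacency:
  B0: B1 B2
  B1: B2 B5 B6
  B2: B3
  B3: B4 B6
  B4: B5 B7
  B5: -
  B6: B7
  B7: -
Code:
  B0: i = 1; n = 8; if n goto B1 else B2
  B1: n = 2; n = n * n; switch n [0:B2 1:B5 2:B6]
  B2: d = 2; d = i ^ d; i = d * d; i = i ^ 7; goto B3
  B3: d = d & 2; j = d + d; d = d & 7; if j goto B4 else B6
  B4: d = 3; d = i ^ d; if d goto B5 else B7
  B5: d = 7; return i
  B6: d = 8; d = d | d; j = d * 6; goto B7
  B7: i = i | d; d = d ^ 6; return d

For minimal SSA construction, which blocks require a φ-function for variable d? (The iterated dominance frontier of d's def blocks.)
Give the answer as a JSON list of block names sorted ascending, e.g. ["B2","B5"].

Answer: ["B5", "B6", "B7"]

Derivation:
idom tree: B1←B0 B2←B0 B3←B2 B4←B3 B5←B0 B6←B0 B7←B0
Dom∩ at merges:
  B2: preds {B0,B1}: {B0} ∩ {B0,B1} = {B0}; idom=B0
  B5: preds {B1,B4}: {B0,B1} ∩ {B0,B2,B3,B4} = {B0}; idom=B0
  B6: preds {B1,B3}: {B0,B1} ∩ {B0,B2,B3} = {B0}; idom=B0
  B7: preds {B4,B6}: {B0,B2,B3,B4} ∩ {B0,B6} = {B0}; idom=B0

DF derivation:
  B2←B0: walk · to B0
  B2←B1: walk B1 to B0
  B5←B1: walk B1 to B0
  B5←B4: walk B4→B3→B2 to B0
  B6←B1: walk B1 to B0
  B6←B3: walk B3→B2 to B0
  B7←B4: walk B4→B3→B2 to B0
  B7←B6: walk B6 to B0
  B0: DF=∅
  B1: DF={B2,B5,B6}
  B2: DF={B5,B6,B7}
  B3: DF={B5,B6,B7}
  B4: DF={B5,B7}
  B5: DF=∅
  B6: DF={B7}
  B7: DF=∅

φ for d: defs {B2,B3,B4,B5,B6,B7}
  DF⁺ = {B5,B6,B7}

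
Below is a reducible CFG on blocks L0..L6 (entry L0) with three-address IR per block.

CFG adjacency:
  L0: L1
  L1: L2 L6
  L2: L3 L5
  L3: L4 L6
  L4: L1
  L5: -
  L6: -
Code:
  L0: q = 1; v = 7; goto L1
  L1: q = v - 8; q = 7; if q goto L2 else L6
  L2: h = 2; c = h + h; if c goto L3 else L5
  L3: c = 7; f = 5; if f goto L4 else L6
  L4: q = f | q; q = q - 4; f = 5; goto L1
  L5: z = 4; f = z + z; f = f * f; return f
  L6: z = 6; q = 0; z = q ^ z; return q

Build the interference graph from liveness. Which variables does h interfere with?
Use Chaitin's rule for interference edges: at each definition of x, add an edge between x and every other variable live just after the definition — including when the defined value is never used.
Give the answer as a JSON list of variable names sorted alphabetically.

Per-block:
  L0: def={q,v} ue=∅
  L1: def={q} ue={v}
  L2: def={c,h} ue=∅
  L3: def={c,f} ue=∅
  L4: def={f,q} ue={f,q}
  L5: def={f,z} ue=∅
  L6: def={q,z} ue=∅

Live sets:
  L0 li=∅ lo={v}
  L1 li={v} lo={q,v}
  L2 li={q,v} lo={q,v}
  L3 li={q,v} lo={f,q,v}
  L4 li={f,q,v} lo={v}
  L5 li=∅ lo=∅
  L6 li=∅ lo=∅

Interfere edges:
  c — {q,v}
  f — {q,v}
  h — {q,v}
  q — {c,f,h,v,z}
  v — {c,f,h,q}
  z — {q}

N(h) = ["q", "v"]

Answer: ["q", "v"]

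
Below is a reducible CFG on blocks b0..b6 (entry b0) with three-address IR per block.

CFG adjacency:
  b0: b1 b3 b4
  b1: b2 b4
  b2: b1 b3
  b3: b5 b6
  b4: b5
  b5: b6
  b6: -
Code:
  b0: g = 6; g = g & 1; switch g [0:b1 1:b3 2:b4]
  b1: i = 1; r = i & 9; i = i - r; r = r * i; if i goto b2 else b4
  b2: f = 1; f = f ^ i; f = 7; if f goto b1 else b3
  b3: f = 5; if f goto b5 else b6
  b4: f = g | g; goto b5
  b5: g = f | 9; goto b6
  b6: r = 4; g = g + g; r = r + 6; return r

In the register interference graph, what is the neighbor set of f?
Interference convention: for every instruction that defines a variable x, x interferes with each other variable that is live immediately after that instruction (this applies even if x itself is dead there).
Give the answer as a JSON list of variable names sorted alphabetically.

Answer: ["g", "i"]

Analysis:
def/use:
  b0 def {g} use ∅
  b1 def {i,r} use ∅
  b2 def {f} use {i}
  b3 def {f} use ∅
  b4 def {f} use {g}
  b5 def {g} use {f}
  b6 def {g,r} use {g}

Liveness:
  b0: in=∅ out={g}
  b1: in={g} out={g,i}
  b2: in={g,i} out={g}
  b3: in={g} out={f,g}
  b4: in={g} out={f}
  b5: in={f} out={g}
  b6: in={g} out=∅

Interference:
  f↔{g,i}
  g↔{f,i,r}
  i↔{f,g,r}
  r↔{g,i}

N(f) = ["g", "i"]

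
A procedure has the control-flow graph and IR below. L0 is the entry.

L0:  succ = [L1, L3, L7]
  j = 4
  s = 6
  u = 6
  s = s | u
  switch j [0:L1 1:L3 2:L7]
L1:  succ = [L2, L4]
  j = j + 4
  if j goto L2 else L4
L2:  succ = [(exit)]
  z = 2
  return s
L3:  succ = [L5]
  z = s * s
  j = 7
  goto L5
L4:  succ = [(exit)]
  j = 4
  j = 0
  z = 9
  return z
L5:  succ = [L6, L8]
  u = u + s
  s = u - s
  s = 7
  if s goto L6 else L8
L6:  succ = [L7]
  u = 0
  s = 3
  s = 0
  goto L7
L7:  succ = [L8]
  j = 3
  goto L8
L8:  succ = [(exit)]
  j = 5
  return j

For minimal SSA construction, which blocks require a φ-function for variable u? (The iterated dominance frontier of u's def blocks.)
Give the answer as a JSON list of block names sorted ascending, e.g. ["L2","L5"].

Answer: ["L7", "L8"]

Working:
idom tree: L1←L0 L2←L1 L3←L0 L4←L1 L5←L3 L6←L5 L7←L0 L8←L0
Join-block Dom:
  L7: preds {L0,L6}: {L0} ∩ {L0,L3,L5,L6} = {L0}; idom=L0
  L8: preds {L5,L7}: {L0,L3,L5} ∩ {L0,L7} = {L0}; idom=L0

DF walk-up:
  join L7 pred L0: · stop@L0
  join L7 pred L6: L6→L5→L3 stop@L0
  join L8 pred L5: L5→L3 stop@L0
  join L8 pred L7: L7 stop@L0
  DF(L0)=∅
  DF(L1)=∅
  DF(L2)=∅
  DF(L3)={L7,L8}
  DF(L4)=∅
  DF(L5)={L7,L8}
  DF(L6)={L7}
  DF(L7)={L8}
  DF(L8)=∅

φ for u: defs {L0,L5,L6}
  DF⁺ = {L7,L8}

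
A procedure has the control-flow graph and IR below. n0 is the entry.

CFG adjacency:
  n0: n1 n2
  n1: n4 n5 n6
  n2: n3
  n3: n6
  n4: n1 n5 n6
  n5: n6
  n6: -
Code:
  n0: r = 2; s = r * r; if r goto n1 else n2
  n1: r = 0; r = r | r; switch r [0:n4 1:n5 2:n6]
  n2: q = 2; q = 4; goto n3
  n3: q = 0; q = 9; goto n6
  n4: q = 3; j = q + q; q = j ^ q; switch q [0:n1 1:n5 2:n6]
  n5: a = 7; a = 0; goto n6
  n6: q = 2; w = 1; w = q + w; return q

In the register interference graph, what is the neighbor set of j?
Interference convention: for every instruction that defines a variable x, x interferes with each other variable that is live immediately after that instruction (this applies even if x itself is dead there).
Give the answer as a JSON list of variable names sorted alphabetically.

Answer: ["q"]

Analysis:
def/use:
  n0: {r,s} / ∅
  n1: {r} / ∅
  n2: {q} / ∅
  n3: {q} / ∅
  n4: {j,q} / ∅
  n5: {a} / ∅
  n6: {q,w} / ∅

Liveness:
  n0: in=∅ out=∅
  n1: in=∅ out=∅
  n2: in=∅ out=∅
  n3: in=∅ out=∅
  n4: in=∅ out=∅
  n5: in=∅ out=∅
  n6: in=∅ out=∅

Conflict graph:
  a↔∅
  j↔{q}
  q↔{j,w}
  r↔{s}
  s↔{r}
  w↔{q}

N(j) = ["q"]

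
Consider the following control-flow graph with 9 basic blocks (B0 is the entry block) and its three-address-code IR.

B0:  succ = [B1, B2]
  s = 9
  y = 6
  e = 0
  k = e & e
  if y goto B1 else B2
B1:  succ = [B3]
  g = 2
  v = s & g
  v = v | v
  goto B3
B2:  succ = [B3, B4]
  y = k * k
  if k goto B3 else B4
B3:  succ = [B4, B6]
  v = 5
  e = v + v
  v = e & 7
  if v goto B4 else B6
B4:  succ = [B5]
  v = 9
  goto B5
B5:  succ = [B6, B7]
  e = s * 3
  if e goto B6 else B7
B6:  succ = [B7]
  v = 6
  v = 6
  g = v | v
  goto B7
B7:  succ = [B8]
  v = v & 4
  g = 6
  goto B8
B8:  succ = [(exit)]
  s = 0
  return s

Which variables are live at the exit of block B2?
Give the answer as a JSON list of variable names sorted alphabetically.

Per-block:
  B0: def={e,k,s,y} ue=∅
  B1: def={g,v} ue={s}
  B2: def={y} ue={k}
  B3: def={e,v} ue=∅
  B4: def={v} ue=∅
  B5: def={e} ue={s}
  B6: def={g,v} ue=∅
  B7: def={g,v} ue={v}
  B8: def={s} ue=∅

Live sets:
  B0: in=∅ out={k,s}
  B1: in={s} out={s}
  B2: in={k,s} out={s}
  B3: in={s} out={s}
  B4: in={s} out={s,v}
  B5: in={s,v} out={v}
  B6: in=∅ out={v}
  B7: in={v} out=∅
  B8: in=∅ out=∅

live-out(B2) = ["s"]

Answer: ["s"]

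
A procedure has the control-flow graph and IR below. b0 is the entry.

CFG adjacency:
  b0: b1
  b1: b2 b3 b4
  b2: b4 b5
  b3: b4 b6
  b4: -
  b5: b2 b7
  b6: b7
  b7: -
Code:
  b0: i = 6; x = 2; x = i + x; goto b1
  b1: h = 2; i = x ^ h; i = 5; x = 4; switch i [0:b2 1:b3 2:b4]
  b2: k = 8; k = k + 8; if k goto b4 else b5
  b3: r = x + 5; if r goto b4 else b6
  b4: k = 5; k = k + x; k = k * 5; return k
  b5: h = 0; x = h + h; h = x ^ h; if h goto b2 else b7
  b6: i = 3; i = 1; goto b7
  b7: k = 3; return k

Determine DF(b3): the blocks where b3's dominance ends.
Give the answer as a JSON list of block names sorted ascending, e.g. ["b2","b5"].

Answer: ["b4", "b7"]

Working:
idom tree: b1←b0 b2←b1 b3←b1 b4←b1 b5←b2 b6←b3 b7←b1
Dom∩ at merges:
  b2: preds {b1,b5}: {b0,b1} ∩ {b0,b1,b2,b5} = {b0,b1}; idom=b1
  b4: preds {b1,b2,b3}: {b0,b1} ∩ {b0,b1,b2} ∩ {b0,b1,b3} = {b0,b1}; idom=b1
  b7: preds {b5,b6}: {b0,b1,b2,b5} ∩ {b0,b1,b3,b6} = {b0,b1}; idom=b1

Frontier:
  b2←b1: walk · to b1
  b2←b5: walk b5→b2 to b1
  b4←b1: walk · to b1
  b4←b2: walk b2 to b1
  b4←b3: walk b3 to b1
  b7←b5: walk b5→b2 to b1
  b7←b6: walk b6→b3 to b1
  DF(b0)=∅
  DF(b1)=∅
  DF(b2)={b2,b4,b7}
  DF(b3)={b4,b7}
  DF(b4)=∅
  DF(b5)={b2,b7}
  DF(b6)={b7}
  DF(b7)=∅

DF(b3) = ["b4", "b7"]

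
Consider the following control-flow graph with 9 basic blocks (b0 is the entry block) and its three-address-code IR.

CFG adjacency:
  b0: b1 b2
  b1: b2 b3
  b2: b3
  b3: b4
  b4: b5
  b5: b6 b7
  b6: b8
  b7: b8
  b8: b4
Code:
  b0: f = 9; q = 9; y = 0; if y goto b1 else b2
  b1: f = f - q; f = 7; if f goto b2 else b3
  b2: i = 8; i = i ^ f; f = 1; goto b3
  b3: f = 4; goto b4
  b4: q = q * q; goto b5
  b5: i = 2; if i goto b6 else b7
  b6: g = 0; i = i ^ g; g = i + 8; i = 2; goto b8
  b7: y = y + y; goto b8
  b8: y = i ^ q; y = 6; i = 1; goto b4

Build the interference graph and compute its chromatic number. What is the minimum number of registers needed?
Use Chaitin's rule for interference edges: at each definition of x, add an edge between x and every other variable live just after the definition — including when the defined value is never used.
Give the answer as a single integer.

Answer: 4

Working:
Per-block:
  b0: def={f,q,y} ue=∅
  b1: def={f} ue={f,q}
  b2: def={f,i} ue={f}
  b3: def={f} ue=∅
  b4: def={q} ue={q}
  b5: def={i} ue=∅
  b6: def={g,i} ue={i}
  b7: def={y} ue={y}
  b8: def={i,y} ue={i,q}

Backward fixpoint:
  live b0: ∅→{f,q,y}
  live b1: {f,q,y}→{f,q,y}
  live b2: {f,q,y}→{q,y}
  live b3: {q,y}→{q,y}
  live b4: {q,y}→{q,y}
  live b5: {q,y}→{i,q,y}
  live b6: {i,q}→{i,q}
  live b7: {i,q,y}→{i,q}
  live b8: {i,q}→{q,y}

Interfere edges:
  f: {i,q,y}
  g: {i,q}
  i: {f,g,q,y}
  q: {f,g,i,y}
  y: {f,i,q}

Colouring:
  {f,i,q,y} pairwise interfere (4-clique) ⇒ χ ≥ 4
  4-colouring: c0={i}  c1={q}  c2={f,g}  c3={y}
  χ = 4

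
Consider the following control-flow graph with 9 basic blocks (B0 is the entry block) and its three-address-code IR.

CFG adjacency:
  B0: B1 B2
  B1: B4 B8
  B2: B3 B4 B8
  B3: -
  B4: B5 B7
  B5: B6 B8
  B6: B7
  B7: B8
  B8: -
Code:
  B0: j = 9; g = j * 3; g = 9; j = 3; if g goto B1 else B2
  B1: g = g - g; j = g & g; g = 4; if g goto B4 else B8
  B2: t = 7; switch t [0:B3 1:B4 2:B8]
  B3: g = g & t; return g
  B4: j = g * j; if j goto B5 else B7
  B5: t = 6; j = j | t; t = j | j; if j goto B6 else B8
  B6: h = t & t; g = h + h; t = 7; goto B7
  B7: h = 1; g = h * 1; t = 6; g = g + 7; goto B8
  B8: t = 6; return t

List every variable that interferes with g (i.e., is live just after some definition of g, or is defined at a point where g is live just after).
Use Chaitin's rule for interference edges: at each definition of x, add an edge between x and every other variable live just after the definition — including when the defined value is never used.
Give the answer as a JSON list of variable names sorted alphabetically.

Answer: ["j", "t"]

Analysis:
Per-block:
  B0: def={g,j} ue=∅
  B1: def={g,j} ue={g}
  B2: def={t} ue=∅
  B3: def={g} ue={g,t}
  B4: def={j} ue={g,j}
  B5: def={j,t} ue={j}
  B6: def={g,h,t} ue={t}
  B7: def={g,h,t} ue=∅
  B8: def={t} ue=∅

Live sets:
  B0 li=∅ lo={g,j}
  B1 li={g} lo={g,j}
  B2 li={g,j} lo={g,j,t}
  B3 li={g,t} lo=∅
  B4 li={g,j} lo={j}
  B5 li={j} lo={t}
  B6 li={t} lo=∅
  B7 li=∅ lo=∅
  B8 li=∅ lo=∅

Interference:
  g↔{j,t}
  h↔∅
  j↔{g,t}
  t↔{g,j}

N(g) = ["j", "t"]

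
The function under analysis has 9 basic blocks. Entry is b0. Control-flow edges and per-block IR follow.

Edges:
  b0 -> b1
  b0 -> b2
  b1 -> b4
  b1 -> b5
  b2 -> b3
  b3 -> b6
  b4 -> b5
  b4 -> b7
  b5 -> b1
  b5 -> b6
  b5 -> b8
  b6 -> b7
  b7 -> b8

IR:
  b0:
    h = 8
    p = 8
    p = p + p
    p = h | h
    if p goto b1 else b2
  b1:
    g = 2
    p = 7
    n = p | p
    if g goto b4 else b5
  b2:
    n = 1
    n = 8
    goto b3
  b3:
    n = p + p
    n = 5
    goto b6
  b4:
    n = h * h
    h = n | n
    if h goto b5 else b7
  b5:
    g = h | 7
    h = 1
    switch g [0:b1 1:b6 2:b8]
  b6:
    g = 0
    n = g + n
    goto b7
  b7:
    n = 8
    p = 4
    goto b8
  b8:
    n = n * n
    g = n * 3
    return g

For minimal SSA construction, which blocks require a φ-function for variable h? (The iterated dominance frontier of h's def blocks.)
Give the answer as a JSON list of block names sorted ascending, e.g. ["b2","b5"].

idom tree: b1←b0 b2←b0 b3←b2 b4←b1 b5←b1 b6←b0 b7←b0 b8←b0
Join-block Dom:
  b1: preds {b0,b5}: {b0} ∩ {b0,b1,b5} = {b0}; idom=b0
  b5: preds {b1,b4}: {b0,b1} ∩ {b0,b1,b4} = {b0,b1}; idom=b1
  b6: preds {b3,b5}: {b0,b2,b3} ∩ {b0,b1,b5} = {b0}; idom=b0
  b7: preds {b4,b6}: {b0,b1,b4} ∩ {b0,b6} = {b0}; idom=b0
  b8: preds {b5,b7}: {b0,b1,b5} ∩ {b0,b7} = {b0}; idom=b0

DF walk-up:
  b1←b0: walk · to b0
  b1←b5: walk b5→b1 to b0
  b5←b1: walk · to b1
  b5←b4: walk b4 to b1
  b6←b3: walk b3→b2 to b0
  b6←b5: walk b5→b1 to b0
  b7←b4: walk b4→b1 to b0
  b7←b6: walk b6 to b0
  b8←b5: walk b5→b1 to b0
  b8←b7: walk b7 to b0
  b0: DF=∅
  b1: DF={b1,b6,b7,b8}
  b2: DF={b6}
  b3: DF={b6}
  b4: DF={b5,b7}
  b5: DF={b1,b6,b8}
  b6: DF={b7}
  b7: DF={b8}
  b8: DF=∅

φ for h: defs {b0,b4,b5}
  DF⁺ = {b1,b5,b6,b7,b8}

Answer: ["b1", "b5", "b6", "b7", "b8"]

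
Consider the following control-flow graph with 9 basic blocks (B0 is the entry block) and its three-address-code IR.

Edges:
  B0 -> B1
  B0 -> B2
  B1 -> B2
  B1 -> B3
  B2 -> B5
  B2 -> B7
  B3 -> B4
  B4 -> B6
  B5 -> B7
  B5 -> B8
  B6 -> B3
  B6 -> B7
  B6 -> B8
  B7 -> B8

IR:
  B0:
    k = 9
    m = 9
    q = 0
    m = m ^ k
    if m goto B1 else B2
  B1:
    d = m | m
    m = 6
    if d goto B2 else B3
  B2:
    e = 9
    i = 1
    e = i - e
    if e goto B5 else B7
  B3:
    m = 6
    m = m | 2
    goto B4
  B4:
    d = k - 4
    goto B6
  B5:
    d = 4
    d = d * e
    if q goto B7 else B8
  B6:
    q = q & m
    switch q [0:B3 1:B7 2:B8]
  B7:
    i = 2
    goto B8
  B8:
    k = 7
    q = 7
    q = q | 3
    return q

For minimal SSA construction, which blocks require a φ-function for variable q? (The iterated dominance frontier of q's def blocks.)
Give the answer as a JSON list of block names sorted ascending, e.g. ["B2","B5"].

idom tree: B1←B0 B2←B0 B3←B1 B4←B3 B5←B2 B6←B4 B7←B0 B8←B0
Dom∩ at merges:
  B2: preds {B0,B1}: {B0} ∩ {B0,B1} = {B0}; idom=B0
  B3: preds {B1,B6}: {B0,B1} ∩ {B0,B1,B3,B4,B6} = {B0,B1}; idom=B1
  B7: preds {B2,B5,B6}: {B0,B2} ∩ {B0,B2,B5} ∩ {B0,B1,B3,B4,B6} = {B0}; idom=B0
  B8: preds {B5,B6,B7}: {B0,B2,B5} ∩ {B0,B1,B3,B4,B6} ∩ {B0,B7} = {B0}; idom=B0

DF derivation:
  join B2 pred B0: · stop@B0
  join B2 pred B1: B1 stop@B0
  join B3 pred B1: · stop@B1
  join B3 pred B6: B6→B4→B3 stop@B1
  join B7 pred B2: B2 stop@B0
  join B7 pred B5: B5→B2 stop@B0
  join B7 pred B6: B6→B4→B3→B1 stop@B0
  join B8 pred B5: B5→B2 stop@B0
  join B8 pred B6: B6→B4→B3→B1 stop@B0
  join B8 pred B7: B7 stop@B0
  B0 → ∅
  B1 → {B2,B7,B8}
  B2 → {B7,B8}
  B3 → {B3,B7,B8}
  B4 → {B3,B7,B8}
  B5 → {B7,B8}
  B6 → {B3,B7,B8}
  B7 → {B8}
  B8 → ∅

φ for q: defs {B0,B6,B8}
  DF⁺ = {B3,B7,B8}

Answer: ["B3", "B7", "B8"]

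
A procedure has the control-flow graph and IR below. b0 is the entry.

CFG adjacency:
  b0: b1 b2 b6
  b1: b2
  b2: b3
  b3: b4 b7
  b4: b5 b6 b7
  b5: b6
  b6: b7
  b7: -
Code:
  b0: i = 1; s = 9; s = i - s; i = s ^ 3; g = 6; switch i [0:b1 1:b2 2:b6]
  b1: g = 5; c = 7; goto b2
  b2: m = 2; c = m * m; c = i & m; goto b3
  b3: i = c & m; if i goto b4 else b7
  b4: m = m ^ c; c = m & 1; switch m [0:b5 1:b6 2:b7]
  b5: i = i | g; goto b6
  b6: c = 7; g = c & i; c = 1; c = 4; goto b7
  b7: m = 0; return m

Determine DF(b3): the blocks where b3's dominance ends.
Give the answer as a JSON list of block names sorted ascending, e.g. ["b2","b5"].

Answer: ["b6", "b7"]

Derivation:
idom tree: b1←b0 b2←b0 b3←b2 b4←b3 b5←b4 b6←b0 b7←b0
Dom∩ at merges:
  b2: preds {b0,b1}: {b0} ∩ {b0,b1} = {b0}; idom=b0
  b6: preds {b0,b4,b5}: {b0} ∩ {b0,b2,b3,b4} ∩ {b0,b2,b3,b4,b5} = {b0}; idom=b0
  b7: preds {b3,b4,b6}: {b0,b2,b3} ∩ {b0,b2,b3,b4} ∩ {b0,b6} = {b0}; idom=b0

DF derivation:
  b2←b0: walk · to b0
  b2←b1: walk b1 to b0
  b6←b0: walk · to b0
  b6←b4: walk b4→b3→b2 to b0
  b6←b5: walk b5→b4→b3→b2 to b0
  b7←b3: walk b3→b2 to b0
  b7←b4: walk b4→b3→b2 to b0
  b7←b6: walk b6 to b0
  b0 → ∅
  b1 → {b2}
  b2 → {b6,b7}
  b3 → {b6,b7}
  b4 → {b6,b7}
  b5 → {b6}
  b6 → {b7}
  b7 → ∅

DF(b3) = ["b6", "b7"]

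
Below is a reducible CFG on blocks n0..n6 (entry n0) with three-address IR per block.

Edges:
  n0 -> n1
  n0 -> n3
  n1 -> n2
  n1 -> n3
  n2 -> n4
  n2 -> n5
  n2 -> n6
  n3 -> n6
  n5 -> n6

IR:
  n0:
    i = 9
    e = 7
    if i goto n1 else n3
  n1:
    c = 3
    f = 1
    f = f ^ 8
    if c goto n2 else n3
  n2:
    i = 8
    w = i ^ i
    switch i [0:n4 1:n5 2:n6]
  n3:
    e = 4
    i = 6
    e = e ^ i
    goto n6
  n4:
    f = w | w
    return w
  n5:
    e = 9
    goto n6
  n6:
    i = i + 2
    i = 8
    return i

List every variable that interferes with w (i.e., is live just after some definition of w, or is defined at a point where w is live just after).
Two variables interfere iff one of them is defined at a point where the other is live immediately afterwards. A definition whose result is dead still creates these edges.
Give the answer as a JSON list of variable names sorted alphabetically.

Block summaries:
  n0 def {e,i} use ∅
  n1 def {c,f} use ∅
  n2 def {i,w} use ∅
  n3 def {e,i} use ∅
  n4 def {f} use {w}
  n5 def {e} use ∅
  n6 def {i} use {i}

Liveness:
  n0 li=∅ lo=∅
  n1 li=∅ lo=∅
  n2 li=∅ lo={i,w}
  n3 li=∅ lo={i}
  n4 li={w} lo=∅
  n5 li={i} lo={i}
  n6 li={i} lo=∅

Interfere edges:
  c: {f}
  e: {i}
  f: {c,w}
  i: {e,w}
  w: {f,i}

N(w) = ["f", "i"]

Answer: ["f", "i"]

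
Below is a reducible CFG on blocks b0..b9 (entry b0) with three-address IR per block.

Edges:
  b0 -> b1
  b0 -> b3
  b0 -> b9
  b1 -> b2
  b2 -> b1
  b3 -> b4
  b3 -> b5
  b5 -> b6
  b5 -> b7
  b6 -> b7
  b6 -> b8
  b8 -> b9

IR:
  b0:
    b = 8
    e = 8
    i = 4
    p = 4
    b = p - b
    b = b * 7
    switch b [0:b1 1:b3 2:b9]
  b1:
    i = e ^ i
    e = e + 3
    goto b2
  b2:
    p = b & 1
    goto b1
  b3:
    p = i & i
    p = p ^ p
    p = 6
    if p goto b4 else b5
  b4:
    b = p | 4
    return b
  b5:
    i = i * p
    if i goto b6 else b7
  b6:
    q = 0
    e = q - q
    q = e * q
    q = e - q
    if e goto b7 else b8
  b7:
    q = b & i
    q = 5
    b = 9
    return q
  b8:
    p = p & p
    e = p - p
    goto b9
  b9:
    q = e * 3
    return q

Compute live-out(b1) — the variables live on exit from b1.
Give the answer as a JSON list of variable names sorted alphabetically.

Answer: ["b", "e", "i"]

Analysis:
def/use:
  b0: {b,e,i,p} / ∅
  b1: {e,i} / {e,i}
  b2: {p} / {b}
  b3: {p} / {i}
  b4: {b} / {p}
  b5: {i} / {i,p}
  b6: {e,q} / ∅
  b7: {b,q} / {b,i}
  b8: {e,p} / {p}
  b9: {q} / {e}

Live sets:
  b0 li=∅ lo={b,e,i}
  b1 li={b,e,i} lo={b,e,i}
  b2 li={b,e,i} lo={b,e,i}
  b3 li={b,i} lo={b,i,p}
  b4 li={p} lo=∅
  b5 li={b,i,p} lo={b,i,p}
  b6 li={b,i,p} lo={b,i,p}
  b7 li={b,i} lo=∅
  b8 li={p} lo={e}
  b9 li={e} lo=∅

live-out(b1) = ["b", "e", "i"]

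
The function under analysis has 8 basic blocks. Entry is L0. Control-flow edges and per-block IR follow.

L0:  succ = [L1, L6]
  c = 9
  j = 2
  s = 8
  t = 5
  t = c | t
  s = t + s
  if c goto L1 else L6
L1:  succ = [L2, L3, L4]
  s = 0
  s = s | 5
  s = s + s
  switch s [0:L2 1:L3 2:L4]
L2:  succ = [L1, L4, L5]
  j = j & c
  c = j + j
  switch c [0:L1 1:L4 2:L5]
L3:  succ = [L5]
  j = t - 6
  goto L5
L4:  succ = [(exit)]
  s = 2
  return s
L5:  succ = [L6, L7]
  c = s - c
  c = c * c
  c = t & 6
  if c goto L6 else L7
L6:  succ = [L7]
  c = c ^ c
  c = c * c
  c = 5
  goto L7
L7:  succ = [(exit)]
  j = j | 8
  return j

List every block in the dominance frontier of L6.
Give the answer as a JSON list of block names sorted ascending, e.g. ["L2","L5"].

Answer: ["L7"]

Analysis:
idom tree: L1←L0 L2←L1 L3←L1 L4←L1 L5←L1 L6←L0 L7←L0
Dom∩ at merges:
  L1: preds {L0,L2}: {L0} ∩ {L0,L1,L2} = {L0}; idom=L0
  L4: preds {L1,L2}: {L0,L1} ∩ {L0,L1,L2} = {L0,L1}; idom=L1
  L5: preds {L2,L3}: {L0,L1,L2} ∩ {L0,L1,L3} = {L0,L1}; idom=L1
  L6: preds {L0,L5}: {L0} ∩ {L0,L1,L5} = {L0}; idom=L0
  L7: preds {L5,L6}: {L0,L1,L5} ∩ {L0,L6} = {L0}; idom=L0

DF walk-up:
  L1←L0: walk · to L0
  L1←L2: walk L2→L1 to L0
  L4←L1: walk · to L1
  L4←L2: walk L2 to L1
  L5←L2: walk L2 to L1
  L5←L3: walk L3 to L1
  L6←L0: walk · to L0
  L6←L5: walk L5→L1 to L0
  L7←L5: walk L5→L1 to L0
  L7←L6: walk L6 to L0
  L0: DF=∅
  L1: DF={L1,L6,L7}
  L2: DF={L1,L4,L5}
  L3: DF={L5}
  L4: DF=∅
  L5: DF={L6,L7}
  L6: DF={L7}
  L7: DF=∅

DF(L6) = ["L7"]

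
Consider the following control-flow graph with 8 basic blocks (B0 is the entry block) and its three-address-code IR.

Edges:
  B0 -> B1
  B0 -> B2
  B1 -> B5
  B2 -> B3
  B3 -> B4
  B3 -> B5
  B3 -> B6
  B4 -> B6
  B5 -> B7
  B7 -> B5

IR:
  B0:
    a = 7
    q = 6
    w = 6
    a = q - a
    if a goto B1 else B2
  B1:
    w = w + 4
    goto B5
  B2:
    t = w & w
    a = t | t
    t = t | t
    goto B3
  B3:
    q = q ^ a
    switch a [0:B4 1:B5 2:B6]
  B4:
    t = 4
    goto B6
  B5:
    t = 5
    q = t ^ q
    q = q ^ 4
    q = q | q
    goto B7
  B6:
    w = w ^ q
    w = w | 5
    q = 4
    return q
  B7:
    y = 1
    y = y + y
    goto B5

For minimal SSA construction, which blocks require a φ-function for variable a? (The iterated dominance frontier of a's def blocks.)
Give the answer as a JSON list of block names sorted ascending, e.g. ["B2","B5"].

idom tree: B1←B0 B2←B0 B3←B2 B4←B3 B5←B0 B6←B3 B7←B5
Dom∩ at merges:
  B5: preds {B1,B3,B7}: {B0,B1} ∩ {B0,B2,B3} ∩ {B0,B5,B7} = {B0}; idom=B0
  B6: preds {B3,B4}: {B0,B2,B3} ∩ {B0,B2,B3,B4} = {B0,B2,B3}; idom=B3

DF walk-up:
  join B5 pred B1: B1 stop@B0
  join B5 pred B3: B3→B2 stop@B0
  join B5 pred B7: B7→B5 stop@B0
  join B6 pred B3: · stop@B3
  join B6 pred B4: B4 stop@B3
  B0 → ∅
  B1 → {B5}
  B2 → {B5}
  B3 → {B5}
  B4 → {B6}
  B5 → {B5}
  B6 → ∅
  B7 → {B5}

φ for a: defs {B0,B2}
  DF⁺ = {B5}

Answer: ["B5"]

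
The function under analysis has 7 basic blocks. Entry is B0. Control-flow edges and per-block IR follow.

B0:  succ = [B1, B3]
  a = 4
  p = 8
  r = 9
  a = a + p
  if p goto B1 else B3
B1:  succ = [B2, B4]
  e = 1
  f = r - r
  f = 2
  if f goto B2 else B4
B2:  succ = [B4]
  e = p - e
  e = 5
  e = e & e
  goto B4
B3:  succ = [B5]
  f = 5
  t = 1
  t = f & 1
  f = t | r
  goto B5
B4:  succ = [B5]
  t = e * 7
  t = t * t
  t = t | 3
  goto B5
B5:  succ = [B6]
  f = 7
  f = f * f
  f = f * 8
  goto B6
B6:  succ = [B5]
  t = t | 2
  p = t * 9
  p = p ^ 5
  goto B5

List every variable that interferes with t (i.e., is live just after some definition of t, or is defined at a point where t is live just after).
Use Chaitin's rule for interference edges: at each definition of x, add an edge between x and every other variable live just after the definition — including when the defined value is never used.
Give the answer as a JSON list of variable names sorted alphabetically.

def/use:
  B0: {a,p,r} / ∅
  B1: {e,f} / {r}
  B2: {e} / {e,p}
  B3: {f,t} / {r}
  B4: {t} / {e}
  B5: {f} / ∅
  B6: {p,t} / {t}

Backward fixpoint:
  live B0: ∅→{p,r}
  live B1: {p,r}→{e,p}
  live B2: {e,p}→{e}
  live B3: {r}→{t}
  live B4: {e}→{t}
  live B5: {t}→{t}
  live B6: {t}→{t}

Interference:
  a: {p,r}
  e: {f,p,r}
  f: {e,p,r,t}
  p: {a,e,f,r,t}
  r: {a,e,f,p,t}
  t: {f,p,r}

N(t) = ["f", "p", "r"]

Answer: ["f", "p", "r"]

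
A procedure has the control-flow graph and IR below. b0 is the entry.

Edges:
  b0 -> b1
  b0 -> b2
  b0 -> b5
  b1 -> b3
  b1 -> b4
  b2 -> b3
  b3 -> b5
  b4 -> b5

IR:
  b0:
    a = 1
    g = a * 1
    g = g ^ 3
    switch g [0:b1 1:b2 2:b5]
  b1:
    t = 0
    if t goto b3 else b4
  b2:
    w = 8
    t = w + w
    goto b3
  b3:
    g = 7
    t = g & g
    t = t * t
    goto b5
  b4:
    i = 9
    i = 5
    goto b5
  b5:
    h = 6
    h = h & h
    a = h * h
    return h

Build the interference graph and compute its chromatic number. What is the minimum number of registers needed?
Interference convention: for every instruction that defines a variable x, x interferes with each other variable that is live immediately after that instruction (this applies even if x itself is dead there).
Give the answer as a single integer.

Answer: 2

Analysis:
def/use:
  b0 def {a,g} use ∅
  b1 def {t} use ∅
  b2 def {t,w} use ∅
  b3 def {g,t} use ∅
  b4 def {i} use ∅
  b5 def {a,h} use ∅

Liveness:
  b0: in=∅ out=∅
  b1: in=∅ out=∅
  b2: in=∅ out=∅
  b3: in=∅ out=∅
  b4: in=∅ out=∅
  b5: in=∅ out=∅

Conflict graph:
  a — {h}
  g — ∅
  h — {a}
  i — ∅
  t — ∅
  w — ∅

Colouring:
  clique {a,h} ⇒ need ≥ 2
  2-colouring: R0={a,g,i,t,w}  R1={h}
  χ = 2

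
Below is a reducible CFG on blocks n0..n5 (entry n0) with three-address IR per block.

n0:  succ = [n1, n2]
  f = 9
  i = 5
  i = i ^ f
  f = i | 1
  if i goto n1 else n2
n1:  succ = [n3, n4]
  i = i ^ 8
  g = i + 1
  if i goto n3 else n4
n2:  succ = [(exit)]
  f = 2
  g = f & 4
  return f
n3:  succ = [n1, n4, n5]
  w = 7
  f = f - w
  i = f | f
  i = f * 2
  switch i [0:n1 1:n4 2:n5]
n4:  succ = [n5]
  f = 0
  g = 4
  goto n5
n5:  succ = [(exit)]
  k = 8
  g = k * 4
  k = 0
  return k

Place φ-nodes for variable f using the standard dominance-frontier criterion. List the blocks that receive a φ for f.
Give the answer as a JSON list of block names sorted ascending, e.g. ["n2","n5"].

idom tree: n1←n0 n2←n0 n3←n1 n4←n1 n5←n1
Dom∩ at merges:
  n1: preds {n0,n3}: {n0} ∩ {n0,n1,n3} = {n0}; idom=n0
  n4: preds {n1,n3}: {n0,n1} ∩ {n0,n1,n3} = {n0,n1}; idom=n1
  n5: preds {n3,n4}: {n0,n1,n3} ∩ {n0,n1,n4} = {n0,n1}; idom=n1

Frontier:
  join n1 pred n0: · stop@n0
  join n1 pred n3: n3→n1 stop@n0
  join n4 pred n1: · stop@n1
  join n4 pred n3: n3 stop@n1
  join n5 pred n3: n3 stop@n1
  join n5 pred n4: n4 stop@n1
  n0: DF=∅
  n1: DF={n1}
  n2: DF=∅
  n3: DF={n1,n4,n5}
  n4: DF={n5}
  n5: DF=∅

φ for f: defs {n0,n2,n3,n4}
  DF⁺ = {n1,n4,n5}

Answer: ["n1", "n4", "n5"]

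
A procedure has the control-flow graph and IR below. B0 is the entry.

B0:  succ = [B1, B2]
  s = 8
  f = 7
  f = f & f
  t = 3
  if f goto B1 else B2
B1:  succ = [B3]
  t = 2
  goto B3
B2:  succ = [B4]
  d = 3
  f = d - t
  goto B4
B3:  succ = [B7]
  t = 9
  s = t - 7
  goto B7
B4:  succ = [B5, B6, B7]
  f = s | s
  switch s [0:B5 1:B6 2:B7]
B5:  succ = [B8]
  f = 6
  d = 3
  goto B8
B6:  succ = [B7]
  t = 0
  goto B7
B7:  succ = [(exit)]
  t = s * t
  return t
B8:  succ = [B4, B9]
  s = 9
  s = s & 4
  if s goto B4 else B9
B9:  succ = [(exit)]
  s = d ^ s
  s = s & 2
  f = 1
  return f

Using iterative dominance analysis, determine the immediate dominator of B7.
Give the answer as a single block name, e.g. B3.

Answer: B0

Working:
idom tree: B1←B0 B2←B0 B3←B1 B4←B2 B5←B4 B6←B4 B7←B0 B8←B5 B9←B8
Join-block Dom:
  B4: preds {B2,B8}: {B0,B2} ∩ {B0,B2,B4,B5,B8} = {B0,B2}; idom=B2
  B7: preds {B3,B4,B6}: {B0,B1,B3} ∩ {B0,B2,B4} ∩ {B0,B2,B4,B6} = {B0}; idom=B0

idom(B7) = B0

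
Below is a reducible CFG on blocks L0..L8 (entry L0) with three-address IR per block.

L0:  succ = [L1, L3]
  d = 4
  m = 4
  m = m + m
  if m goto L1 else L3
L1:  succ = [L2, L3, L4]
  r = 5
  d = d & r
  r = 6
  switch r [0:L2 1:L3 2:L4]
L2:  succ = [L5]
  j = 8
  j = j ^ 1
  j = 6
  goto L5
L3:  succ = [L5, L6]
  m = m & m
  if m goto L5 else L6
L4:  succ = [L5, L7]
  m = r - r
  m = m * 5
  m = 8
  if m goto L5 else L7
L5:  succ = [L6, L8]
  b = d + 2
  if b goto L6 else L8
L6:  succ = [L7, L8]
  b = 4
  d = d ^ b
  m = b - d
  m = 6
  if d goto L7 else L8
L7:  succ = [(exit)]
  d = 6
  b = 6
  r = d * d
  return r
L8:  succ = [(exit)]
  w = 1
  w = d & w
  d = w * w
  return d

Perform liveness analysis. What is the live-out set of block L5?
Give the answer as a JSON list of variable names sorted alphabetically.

Block summaries:
  L0: {d,m} / ∅
  L1: {d,r} / {d}
  L2: {j} / ∅
  L3: {m} / {m}
  L4: {m} / {r}
  L5: {b} / {d}
  L6: {b,d,m} / {d}
  L7: {b,d,r} / ∅
  L8: {d,w} / {d}

Backward fixpoint:
  L0 li=∅ lo={d,m}
  L1 li={d,m} lo={d,m,r}
  L2 li={d} lo={d}
  L3 li={d,m} lo={d}
  L4 li={d,r} lo={d}
  L5 li={d} lo={d}
  L6 li={d} lo={d}
  L7 li=∅ lo=∅
  L8 li={d} lo=∅

live-out(L5) = ["d"]

Answer: ["d"]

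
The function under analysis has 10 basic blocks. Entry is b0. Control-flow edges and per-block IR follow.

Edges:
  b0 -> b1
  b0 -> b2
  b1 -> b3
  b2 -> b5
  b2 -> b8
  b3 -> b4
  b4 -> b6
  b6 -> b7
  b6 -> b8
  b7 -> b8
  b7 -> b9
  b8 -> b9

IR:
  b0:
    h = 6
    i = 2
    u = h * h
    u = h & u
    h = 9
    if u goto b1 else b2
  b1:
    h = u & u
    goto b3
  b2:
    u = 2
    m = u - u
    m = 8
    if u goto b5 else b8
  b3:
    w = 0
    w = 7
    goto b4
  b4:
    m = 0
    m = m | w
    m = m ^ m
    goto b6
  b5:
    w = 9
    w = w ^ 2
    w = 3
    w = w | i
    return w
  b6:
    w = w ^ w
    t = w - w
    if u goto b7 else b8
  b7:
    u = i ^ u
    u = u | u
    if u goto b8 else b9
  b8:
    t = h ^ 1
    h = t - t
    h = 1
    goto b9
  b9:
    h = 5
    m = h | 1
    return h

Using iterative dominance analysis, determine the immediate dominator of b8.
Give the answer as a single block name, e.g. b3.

idom tree: b1←b0 b2←b0 b3←b1 b4←b3 b5←b2 b6←b4 b7←b6 b8←b0 b9←b0
Dom∩ at merges:
  b8: preds {b2,b6,b7}: {b0,b2} ∩ {b0,b1,b3,b4,b6} ∩ {b0,b1,b3,b4,b6,b7} = {b0}; idom=b0
  b9: preds {b7,b8}: {b0,b1,b3,b4,b6,b7} ∩ {b0,b8} = {b0}; idom=b0

idom(b8) = b0

Answer: b0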